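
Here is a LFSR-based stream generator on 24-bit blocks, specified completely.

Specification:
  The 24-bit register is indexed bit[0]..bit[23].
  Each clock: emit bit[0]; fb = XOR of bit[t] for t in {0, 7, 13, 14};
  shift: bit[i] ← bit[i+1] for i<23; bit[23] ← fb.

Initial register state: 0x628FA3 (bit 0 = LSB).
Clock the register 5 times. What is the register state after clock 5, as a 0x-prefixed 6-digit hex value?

reg_0 = 0x628FA3
clock 1: out=1, reg = 0x3147D1
clock 2: out=1, reg = 0x98A3E8
clock 3: out=0, reg = 0x4C51F4
clock 4: out=0, reg = 0x2628FA
clock 5: out=0, reg = 0x13147D

0x13147D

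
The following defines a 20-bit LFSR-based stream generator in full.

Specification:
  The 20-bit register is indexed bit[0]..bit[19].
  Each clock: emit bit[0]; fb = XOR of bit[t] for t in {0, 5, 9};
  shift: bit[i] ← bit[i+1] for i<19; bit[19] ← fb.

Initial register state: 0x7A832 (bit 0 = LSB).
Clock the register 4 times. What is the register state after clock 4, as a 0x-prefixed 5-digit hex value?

0x77A83

reg_0 = 0x7A832
clock 1: out=0, reg = 0xBD419
clock 2: out=1, reg = 0xDEA0C
clock 3: out=0, reg = 0xEF506
clock 4: out=0, reg = 0x77A83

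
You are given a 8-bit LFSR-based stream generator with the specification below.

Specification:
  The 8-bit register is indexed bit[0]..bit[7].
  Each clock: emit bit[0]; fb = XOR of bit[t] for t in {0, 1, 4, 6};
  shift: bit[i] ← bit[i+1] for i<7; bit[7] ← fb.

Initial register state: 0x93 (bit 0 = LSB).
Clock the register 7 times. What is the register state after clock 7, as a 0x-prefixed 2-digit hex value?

reg_0 = 0x93
clock 1: out=1, reg = 0xC9
clock 2: out=1, reg = 0x64
clock 3: out=0, reg = 0xB2
clock 4: out=0, reg = 0x59
clock 5: out=1, reg = 0xAC
clock 6: out=0, reg = 0x56
clock 7: out=0, reg = 0xAB

0xAB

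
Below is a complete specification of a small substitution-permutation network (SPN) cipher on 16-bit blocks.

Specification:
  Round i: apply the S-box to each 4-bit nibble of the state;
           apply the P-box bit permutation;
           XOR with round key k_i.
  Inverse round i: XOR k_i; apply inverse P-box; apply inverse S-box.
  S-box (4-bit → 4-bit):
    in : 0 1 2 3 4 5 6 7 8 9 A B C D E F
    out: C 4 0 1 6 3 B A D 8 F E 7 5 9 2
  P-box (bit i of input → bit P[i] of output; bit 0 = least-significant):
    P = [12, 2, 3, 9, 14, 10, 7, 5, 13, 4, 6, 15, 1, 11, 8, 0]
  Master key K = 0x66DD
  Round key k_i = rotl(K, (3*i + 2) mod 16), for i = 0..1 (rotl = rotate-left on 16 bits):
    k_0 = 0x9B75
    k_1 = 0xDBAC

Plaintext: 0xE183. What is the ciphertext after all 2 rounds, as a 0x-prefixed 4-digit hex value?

s_0 = plaintext = 0xE183
s_1 = Round(s_0, k_0) = 0xCB96
s_2 = Round(s_1, k_1) = 0x40DA

0x40DA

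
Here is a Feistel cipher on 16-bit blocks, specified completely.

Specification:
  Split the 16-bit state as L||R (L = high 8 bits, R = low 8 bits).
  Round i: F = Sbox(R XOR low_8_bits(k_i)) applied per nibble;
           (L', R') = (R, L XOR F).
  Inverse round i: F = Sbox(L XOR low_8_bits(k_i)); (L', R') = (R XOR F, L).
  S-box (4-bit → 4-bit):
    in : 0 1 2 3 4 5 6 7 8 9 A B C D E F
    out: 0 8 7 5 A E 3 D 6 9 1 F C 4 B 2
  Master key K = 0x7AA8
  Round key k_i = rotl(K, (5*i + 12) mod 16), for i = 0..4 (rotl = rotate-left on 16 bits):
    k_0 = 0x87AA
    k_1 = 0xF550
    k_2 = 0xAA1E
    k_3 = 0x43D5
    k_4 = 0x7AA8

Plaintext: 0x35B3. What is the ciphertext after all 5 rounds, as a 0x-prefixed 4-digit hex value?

s_0 = plaintext = 0x35B3
s_1 = Round(s_0, k_0) = 0xB3BC
s_2 = Round(s_1, k_1) = 0xBC0F
s_3 = Round(s_2, k_2) = 0x0F34
s_4 = Round(s_3, k_3) = 0x34B7
s_5 = Round(s_4, k_4) = 0xB7B6

0xB7B6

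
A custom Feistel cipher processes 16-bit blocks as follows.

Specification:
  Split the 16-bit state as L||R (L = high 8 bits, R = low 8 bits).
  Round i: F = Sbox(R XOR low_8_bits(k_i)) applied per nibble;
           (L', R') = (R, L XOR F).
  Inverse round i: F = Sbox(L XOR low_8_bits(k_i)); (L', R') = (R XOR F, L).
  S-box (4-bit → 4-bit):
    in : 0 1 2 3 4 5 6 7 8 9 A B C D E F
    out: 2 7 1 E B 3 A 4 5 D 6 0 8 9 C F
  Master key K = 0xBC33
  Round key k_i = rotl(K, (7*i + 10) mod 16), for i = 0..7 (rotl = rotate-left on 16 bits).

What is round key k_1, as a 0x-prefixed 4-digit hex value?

0x7867

K = 0xBC33
k_0 = rotl(K, (7*0+10) mod 16) = rotl(K, 10) = 0xCEF0
k_1 = rotl(K, (7*1+10) mod 16) = rotl(K, 1) = 0x7867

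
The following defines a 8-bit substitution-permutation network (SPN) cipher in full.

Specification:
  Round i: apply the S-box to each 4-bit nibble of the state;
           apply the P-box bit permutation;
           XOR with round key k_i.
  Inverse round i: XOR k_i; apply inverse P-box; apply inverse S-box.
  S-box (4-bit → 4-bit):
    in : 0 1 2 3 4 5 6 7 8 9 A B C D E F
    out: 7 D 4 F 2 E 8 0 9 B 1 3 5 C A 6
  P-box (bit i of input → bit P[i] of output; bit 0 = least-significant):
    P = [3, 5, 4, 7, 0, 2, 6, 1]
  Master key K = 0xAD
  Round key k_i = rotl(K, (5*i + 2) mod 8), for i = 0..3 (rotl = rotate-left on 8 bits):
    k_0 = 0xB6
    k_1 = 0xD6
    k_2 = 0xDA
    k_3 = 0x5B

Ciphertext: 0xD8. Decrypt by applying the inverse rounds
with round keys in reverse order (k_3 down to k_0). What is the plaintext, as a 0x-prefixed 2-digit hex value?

0x01

s_0 = ciphertext = 0xD8
s_1 = InvRound(s_0, k_3) = 0x86
s_2 = InvRound(s_1, k_2) = 0xFC
s_3 = InvRound(s_2, k_1) = 0x6B
s_4 = InvRound(s_3, k_0) = 0x01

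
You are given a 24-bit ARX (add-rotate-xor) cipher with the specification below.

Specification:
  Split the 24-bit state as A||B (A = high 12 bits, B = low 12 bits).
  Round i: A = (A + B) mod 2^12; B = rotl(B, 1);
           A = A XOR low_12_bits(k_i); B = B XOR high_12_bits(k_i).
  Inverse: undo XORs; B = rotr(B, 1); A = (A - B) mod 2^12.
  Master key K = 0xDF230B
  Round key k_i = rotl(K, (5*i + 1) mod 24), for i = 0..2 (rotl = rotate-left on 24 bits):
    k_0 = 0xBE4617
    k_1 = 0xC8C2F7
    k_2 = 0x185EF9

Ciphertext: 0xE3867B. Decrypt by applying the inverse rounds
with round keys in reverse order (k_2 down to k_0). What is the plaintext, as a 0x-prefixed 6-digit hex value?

0xE3DA2E

s_0 = ciphertext = 0xE3867B
s_1 = InvRound(s_0, k_2) = 0xCC23FF
s_2 = InvRound(s_1, k_1) = 0xE7CFB9
s_3 = InvRound(s_2, k_0) = 0xE3DA2E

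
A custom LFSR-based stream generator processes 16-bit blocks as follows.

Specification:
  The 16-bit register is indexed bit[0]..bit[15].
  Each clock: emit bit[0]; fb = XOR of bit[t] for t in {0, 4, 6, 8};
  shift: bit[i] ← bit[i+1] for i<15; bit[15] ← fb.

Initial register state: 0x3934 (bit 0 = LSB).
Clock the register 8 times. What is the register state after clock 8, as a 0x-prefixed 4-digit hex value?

0x7A39

reg_0 = 0x3934
clock 1: out=0, reg = 0x1C9A
clock 2: out=0, reg = 0x8E4D
clock 3: out=1, reg = 0x4726
clock 4: out=0, reg = 0xA393
clock 5: out=1, reg = 0xD1C9
clock 6: out=1, reg = 0xE8E4
clock 7: out=0, reg = 0xF472
clock 8: out=0, reg = 0x7A39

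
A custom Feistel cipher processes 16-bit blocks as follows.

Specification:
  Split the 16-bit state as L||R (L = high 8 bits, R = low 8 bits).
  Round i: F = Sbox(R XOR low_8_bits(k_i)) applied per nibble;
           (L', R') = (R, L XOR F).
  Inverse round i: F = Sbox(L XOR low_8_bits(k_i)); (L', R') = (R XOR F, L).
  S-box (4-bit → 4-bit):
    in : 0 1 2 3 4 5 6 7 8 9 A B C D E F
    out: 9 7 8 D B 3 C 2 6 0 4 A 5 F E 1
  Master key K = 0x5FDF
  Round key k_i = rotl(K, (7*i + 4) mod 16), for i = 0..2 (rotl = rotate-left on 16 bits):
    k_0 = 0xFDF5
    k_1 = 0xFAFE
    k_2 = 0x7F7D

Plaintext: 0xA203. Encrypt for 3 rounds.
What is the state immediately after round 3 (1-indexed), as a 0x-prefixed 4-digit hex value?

s_0 = plaintext = 0xA203
s_1 = Round(s_0, k_0) = 0x03BE
s_2 = Round(s_1, k_1) = 0xBEBA
s_3 = Round(s_2, k_2) = 0xBAEC

0xBAEC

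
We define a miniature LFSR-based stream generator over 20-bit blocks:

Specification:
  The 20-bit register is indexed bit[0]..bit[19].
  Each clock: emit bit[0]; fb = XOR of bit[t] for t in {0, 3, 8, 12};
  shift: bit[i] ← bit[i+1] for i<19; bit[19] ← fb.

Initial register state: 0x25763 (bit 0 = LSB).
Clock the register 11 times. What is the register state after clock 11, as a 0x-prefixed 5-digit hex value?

reg_0 = 0x25763
clock 1: out=1, reg = 0x92BB1
clock 2: out=1, reg = 0x495D8
clock 3: out=0, reg = 0xA4AEC
clock 4: out=0, reg = 0xD2576
clock 5: out=0, reg = 0xE92BB
clock 6: out=1, reg = 0xF495D
clock 7: out=1, reg = 0xFA4AE
clock 8: out=0, reg = 0xFD257
clock 9: out=1, reg = 0x7E92B
clock 10: out=1, reg = 0xBF495
clock 11: out=1, reg = 0x5FA4A

0x5FA4A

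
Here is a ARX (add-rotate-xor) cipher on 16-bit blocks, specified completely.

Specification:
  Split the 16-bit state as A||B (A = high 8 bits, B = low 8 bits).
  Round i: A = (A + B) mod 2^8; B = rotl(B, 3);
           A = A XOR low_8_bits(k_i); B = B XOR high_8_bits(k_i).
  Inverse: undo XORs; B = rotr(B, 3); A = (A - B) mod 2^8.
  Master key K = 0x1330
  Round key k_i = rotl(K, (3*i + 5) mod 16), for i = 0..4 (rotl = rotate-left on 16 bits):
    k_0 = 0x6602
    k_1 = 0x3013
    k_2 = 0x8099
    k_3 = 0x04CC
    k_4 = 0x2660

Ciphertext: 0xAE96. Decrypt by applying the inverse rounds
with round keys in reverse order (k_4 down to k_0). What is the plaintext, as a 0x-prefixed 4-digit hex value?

s_0 = ciphertext = 0xAE96
s_1 = InvRound(s_0, k_4) = 0xB816
s_2 = InvRound(s_1, k_3) = 0x3242
s_3 = InvRound(s_2, k_2) = 0x5358
s_4 = InvRound(s_3, k_1) = 0x330D
s_5 = InvRound(s_4, k_0) = 0xC46D

0xC46D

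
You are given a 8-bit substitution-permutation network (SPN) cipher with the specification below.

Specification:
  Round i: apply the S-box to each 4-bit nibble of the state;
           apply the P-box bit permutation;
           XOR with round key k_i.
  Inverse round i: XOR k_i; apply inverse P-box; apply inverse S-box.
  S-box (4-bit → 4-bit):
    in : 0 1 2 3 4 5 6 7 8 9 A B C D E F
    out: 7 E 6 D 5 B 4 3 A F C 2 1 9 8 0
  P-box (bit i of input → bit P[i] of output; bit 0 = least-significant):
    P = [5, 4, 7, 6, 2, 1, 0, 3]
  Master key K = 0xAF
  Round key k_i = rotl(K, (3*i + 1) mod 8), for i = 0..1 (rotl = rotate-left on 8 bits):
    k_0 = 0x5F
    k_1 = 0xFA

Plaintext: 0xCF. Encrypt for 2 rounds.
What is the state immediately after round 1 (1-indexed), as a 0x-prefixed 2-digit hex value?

0x5B

s_0 = plaintext = 0xCF
s_1 = Round(s_0, k_0) = 0x5B
s_2 = Round(s_1, k_1) = 0xE4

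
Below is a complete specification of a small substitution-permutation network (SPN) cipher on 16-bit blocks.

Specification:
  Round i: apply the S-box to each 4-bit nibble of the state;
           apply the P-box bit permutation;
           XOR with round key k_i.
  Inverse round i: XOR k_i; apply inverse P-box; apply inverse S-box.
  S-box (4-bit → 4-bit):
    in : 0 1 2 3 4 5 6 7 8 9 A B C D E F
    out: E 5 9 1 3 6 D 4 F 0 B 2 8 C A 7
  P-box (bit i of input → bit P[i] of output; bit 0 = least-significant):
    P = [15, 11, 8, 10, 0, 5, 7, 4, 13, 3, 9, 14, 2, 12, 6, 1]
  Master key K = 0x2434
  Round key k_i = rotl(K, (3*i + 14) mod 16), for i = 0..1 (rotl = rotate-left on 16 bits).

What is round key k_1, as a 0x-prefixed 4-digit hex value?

K = 0x2434
k_0 = rotl(K, (3*0+14) mod 16) = rotl(K, 14) = 0x090D
k_1 = rotl(K, (3*1+14) mod 16) = rotl(K, 1) = 0x4868

0x4868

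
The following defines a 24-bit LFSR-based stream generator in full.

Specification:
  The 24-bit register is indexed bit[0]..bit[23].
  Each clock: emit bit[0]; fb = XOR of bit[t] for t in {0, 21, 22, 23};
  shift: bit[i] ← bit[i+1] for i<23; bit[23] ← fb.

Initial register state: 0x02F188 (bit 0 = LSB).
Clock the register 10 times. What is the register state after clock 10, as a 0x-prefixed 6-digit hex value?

0xC600BC

reg_0 = 0x02F188
clock 1: out=0, reg = 0x0178C4
clock 2: out=0, reg = 0x00BC62
clock 3: out=0, reg = 0x005E31
clock 4: out=1, reg = 0x802F18
clock 5: out=0, reg = 0xC0178C
clock 6: out=0, reg = 0x600BC6
clock 7: out=0, reg = 0x3005E3
clock 8: out=1, reg = 0x1802F1
clock 9: out=1, reg = 0x8C0178
clock 10: out=0, reg = 0xC600BC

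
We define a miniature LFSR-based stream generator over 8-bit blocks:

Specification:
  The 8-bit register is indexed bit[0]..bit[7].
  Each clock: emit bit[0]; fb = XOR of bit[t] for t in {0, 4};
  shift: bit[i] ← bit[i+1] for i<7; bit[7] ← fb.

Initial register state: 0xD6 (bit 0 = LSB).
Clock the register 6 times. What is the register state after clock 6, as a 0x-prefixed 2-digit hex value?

0xAF

reg_0 = 0xD6
clock 1: out=0, reg = 0xEB
clock 2: out=1, reg = 0xF5
clock 3: out=1, reg = 0x7A
clock 4: out=0, reg = 0xBD
clock 5: out=1, reg = 0x5E
clock 6: out=0, reg = 0xAF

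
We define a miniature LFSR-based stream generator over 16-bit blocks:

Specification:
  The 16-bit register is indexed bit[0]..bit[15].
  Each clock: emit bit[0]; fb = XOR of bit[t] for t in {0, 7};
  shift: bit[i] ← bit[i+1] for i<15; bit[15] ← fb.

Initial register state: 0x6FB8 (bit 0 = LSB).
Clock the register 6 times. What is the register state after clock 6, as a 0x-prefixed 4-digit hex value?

reg_0 = 0x6FB8
clock 1: out=0, reg = 0xB7DC
clock 2: out=0, reg = 0xDBEE
clock 3: out=0, reg = 0xEDF7
clock 4: out=1, reg = 0x76FB
clock 5: out=1, reg = 0x3B7D
clock 6: out=1, reg = 0x9DBE

0x9DBE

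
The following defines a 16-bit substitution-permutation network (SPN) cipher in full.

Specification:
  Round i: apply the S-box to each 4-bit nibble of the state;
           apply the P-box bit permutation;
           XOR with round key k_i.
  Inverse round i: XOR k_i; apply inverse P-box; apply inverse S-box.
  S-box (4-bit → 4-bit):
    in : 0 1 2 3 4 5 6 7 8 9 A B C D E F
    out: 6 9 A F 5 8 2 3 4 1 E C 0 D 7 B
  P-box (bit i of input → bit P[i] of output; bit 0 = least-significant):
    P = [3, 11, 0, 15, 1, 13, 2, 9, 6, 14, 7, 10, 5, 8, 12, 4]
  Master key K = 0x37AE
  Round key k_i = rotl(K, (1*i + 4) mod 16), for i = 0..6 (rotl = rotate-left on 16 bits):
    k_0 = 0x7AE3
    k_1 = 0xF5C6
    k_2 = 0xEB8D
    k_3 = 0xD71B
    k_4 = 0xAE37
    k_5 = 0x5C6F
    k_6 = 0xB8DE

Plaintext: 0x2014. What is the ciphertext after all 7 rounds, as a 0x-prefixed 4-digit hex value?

s_0 = plaintext = 0x2014
s_1 = Round(s_0, k_0) = 0x3978
s_2 = Round(s_1, k_1) = 0xC4B5
s_3 = Round(s_2, k_2) = 0x6949
s_4 = Round(s_3, k_3) = 0xD655
s_5 = Round(s_4, k_4) = 0x7C07
s_6 = Round(s_5, k_5) = 0x7543
s_7 = Round(s_6, k_6) = 0x35F1

0x35F1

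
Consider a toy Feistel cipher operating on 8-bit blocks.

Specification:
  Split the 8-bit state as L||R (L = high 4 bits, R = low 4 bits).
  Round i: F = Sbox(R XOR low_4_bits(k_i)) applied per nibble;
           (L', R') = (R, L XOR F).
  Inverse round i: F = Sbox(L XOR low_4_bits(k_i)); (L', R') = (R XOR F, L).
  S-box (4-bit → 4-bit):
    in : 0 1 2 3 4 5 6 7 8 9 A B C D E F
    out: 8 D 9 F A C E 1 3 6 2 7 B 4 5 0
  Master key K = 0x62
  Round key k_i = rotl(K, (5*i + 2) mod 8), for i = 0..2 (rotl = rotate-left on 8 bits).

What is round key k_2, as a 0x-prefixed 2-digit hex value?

0x26

K = 0x62
k_0 = rotl(K, (5*0+2) mod 8) = rotl(K, 2) = 0x89
k_1 = rotl(K, (5*1+2) mod 8) = rotl(K, 7) = 0x31
k_2 = rotl(K, (5*2+2) mod 8) = rotl(K, 4) = 0x26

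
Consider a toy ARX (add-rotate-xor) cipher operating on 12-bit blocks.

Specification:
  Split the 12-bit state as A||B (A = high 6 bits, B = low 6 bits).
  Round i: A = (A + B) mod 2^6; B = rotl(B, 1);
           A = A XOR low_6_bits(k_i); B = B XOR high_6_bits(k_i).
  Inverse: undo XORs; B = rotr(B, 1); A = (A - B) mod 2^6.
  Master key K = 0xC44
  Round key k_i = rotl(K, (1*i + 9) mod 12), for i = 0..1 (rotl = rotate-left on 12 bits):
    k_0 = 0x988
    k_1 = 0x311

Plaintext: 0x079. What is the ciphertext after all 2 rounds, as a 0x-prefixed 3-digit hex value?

s_0 = plaintext = 0x079
s_1 = Round(s_0, k_0) = 0xC95
s_2 = Round(s_1, k_1) = 0x5A6

0x5A6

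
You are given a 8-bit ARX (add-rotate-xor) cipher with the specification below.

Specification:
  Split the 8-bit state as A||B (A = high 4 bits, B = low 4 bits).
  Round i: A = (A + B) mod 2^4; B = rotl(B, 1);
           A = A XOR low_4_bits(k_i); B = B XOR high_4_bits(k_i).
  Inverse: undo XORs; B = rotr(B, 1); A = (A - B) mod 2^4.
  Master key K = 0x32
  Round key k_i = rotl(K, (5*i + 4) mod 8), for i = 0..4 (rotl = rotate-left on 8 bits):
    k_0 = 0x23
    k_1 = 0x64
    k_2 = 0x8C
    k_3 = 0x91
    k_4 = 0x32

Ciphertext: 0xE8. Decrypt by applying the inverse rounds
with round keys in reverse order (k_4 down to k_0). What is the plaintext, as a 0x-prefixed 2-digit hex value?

s_0 = ciphertext = 0xE8
s_1 = InvRound(s_0, k_4) = 0xFD
s_2 = InvRound(s_1, k_3) = 0xC2
s_3 = InvRound(s_2, k_2) = 0xB5
s_4 = InvRound(s_3, k_1) = 0x69
s_5 = InvRound(s_4, k_0) = 0x8D

0x8D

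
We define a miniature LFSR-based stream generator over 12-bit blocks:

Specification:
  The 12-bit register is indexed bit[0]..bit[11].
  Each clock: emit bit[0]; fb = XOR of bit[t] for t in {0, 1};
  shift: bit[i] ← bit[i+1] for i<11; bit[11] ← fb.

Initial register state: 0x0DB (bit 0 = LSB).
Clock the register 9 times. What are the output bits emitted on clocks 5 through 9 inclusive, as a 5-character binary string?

reg_0 = 0x0DB
clock 1: out=1, reg = 0x06D
clock 2: out=1, reg = 0x836
clock 3: out=0, reg = 0xC1B
clock 4: out=1, reg = 0x60D
clock 5: out=1, reg = 0xB06
clock 6: out=0, reg = 0xD83
clock 7: out=1, reg = 0x6C1
clock 8: out=1, reg = 0xB60
clock 9: out=0, reg = 0x5B0

10110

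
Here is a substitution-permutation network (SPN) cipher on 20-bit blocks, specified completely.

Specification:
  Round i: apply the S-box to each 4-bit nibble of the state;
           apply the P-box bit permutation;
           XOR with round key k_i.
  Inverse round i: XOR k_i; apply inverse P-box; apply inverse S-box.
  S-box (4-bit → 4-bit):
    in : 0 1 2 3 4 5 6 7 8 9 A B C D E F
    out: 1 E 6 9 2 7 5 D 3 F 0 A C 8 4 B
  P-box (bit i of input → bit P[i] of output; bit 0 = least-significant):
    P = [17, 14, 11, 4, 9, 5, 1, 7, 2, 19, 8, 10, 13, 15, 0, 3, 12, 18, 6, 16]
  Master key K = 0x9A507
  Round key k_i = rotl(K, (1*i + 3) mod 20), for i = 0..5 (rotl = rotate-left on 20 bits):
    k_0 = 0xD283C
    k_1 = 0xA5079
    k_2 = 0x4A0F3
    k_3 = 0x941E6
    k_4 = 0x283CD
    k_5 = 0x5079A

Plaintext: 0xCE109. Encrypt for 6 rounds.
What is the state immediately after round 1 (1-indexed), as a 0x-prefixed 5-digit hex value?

0x6676D

s_0 = plaintext = 0xCE109
s_1 = Round(s_0, k_0) = 0x6676D
s_2 = Round(s_1, k_1) = 0xA672E
s_3 = Round(s_2, k_2) = 0x48DD4
s_4 = Round(s_3, k_3) = 0xDA566
s_5 = Round(s_4, k_4) = 0x988CB
s_6 = Round(s_5, k_5) = 0x8F74C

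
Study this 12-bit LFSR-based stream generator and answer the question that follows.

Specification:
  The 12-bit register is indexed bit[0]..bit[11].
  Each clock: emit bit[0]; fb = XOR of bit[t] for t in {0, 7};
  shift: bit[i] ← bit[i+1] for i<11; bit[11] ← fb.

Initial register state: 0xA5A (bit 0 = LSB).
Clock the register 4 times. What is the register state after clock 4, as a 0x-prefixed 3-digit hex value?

reg_0 = 0xA5A
clock 1: out=0, reg = 0x52D
clock 2: out=1, reg = 0xA96
clock 3: out=0, reg = 0xD4B
clock 4: out=1, reg = 0xEA5

0xEA5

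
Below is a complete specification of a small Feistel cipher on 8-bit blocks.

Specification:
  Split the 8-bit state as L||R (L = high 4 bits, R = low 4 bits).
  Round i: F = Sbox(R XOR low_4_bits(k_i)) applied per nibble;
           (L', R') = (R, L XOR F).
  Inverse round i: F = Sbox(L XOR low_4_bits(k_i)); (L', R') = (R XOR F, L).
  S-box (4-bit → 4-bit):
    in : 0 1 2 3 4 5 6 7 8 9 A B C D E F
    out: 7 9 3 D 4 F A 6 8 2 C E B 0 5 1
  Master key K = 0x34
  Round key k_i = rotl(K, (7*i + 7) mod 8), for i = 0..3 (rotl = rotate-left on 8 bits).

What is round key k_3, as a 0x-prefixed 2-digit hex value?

0x43

K = 0x34
k_0 = rotl(K, (7*0+7) mod 8) = rotl(K, 7) = 0x1A
k_1 = rotl(K, (7*1+7) mod 8) = rotl(K, 6) = 0x0D
k_2 = rotl(K, (7*2+7) mod 8) = rotl(K, 5) = 0x86
k_3 = rotl(K, (7*3+7) mod 8) = rotl(K, 4) = 0x43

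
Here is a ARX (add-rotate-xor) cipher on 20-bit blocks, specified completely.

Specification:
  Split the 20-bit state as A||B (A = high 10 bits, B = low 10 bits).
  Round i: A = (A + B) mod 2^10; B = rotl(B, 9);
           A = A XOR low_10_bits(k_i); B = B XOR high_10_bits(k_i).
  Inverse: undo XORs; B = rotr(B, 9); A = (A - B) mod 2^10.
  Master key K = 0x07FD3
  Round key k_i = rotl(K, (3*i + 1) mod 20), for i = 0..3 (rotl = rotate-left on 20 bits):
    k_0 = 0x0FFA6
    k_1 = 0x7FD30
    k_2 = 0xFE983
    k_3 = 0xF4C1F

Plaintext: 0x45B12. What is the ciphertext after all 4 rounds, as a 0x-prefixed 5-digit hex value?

0xE7267

s_0 = plaintext = 0x45B12
s_1 = Round(s_0, k_0) = 0xE39B6
s_2 = Round(s_1, k_1) = 0x1D124
s_3 = Round(s_2, k_2) = 0x06F68
s_4 = Round(s_3, k_3) = 0xE7267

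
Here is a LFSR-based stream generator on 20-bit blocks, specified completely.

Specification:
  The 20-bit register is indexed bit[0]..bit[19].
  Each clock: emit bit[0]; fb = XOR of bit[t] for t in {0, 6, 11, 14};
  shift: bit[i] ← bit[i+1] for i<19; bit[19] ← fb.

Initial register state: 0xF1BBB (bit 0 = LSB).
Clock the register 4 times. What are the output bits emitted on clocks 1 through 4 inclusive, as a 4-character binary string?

1101

reg_0 = 0xF1BBB
clock 1: out=1, reg = 0x78DDD
clock 2: out=1, reg = 0xBC6EE
clock 3: out=0, reg = 0x5E377
clock 4: out=1, reg = 0xAF1BB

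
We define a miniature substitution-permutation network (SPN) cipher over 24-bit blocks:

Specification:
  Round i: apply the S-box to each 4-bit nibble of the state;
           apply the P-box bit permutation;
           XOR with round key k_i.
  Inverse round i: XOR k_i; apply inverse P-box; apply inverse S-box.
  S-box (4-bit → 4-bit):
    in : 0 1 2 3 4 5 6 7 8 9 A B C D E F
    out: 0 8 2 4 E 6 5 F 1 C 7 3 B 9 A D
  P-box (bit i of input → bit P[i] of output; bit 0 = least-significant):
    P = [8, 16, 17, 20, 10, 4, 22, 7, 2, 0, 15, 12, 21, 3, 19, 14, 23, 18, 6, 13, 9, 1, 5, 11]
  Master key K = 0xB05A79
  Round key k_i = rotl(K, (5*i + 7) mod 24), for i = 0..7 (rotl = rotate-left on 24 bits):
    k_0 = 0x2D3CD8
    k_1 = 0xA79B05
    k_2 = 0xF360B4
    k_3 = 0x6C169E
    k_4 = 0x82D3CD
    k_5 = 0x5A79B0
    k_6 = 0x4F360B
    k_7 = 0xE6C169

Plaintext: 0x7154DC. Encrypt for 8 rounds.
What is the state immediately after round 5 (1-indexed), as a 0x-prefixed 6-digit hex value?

s_0 = plaintext = 0x7154DC
s_1 = Round(s_0, k_0) = 0x348373
s_2 = Round(s_1, k_1) = 0xC13FF5
s_3 = Round(s_2, k_2) = 0xB8DE32
s_4 = Round(s_3, k_3) = 0x8D449D
s_5 = Round(s_4, k_4) = 0x5A2044
s_6 = Round(s_5, k_5) = 0x8D794A
s_7 = Round(s_6, k_6) = 0xA4C593
s_8 = Round(s_7, k_7) = 0x802382

0x5A2044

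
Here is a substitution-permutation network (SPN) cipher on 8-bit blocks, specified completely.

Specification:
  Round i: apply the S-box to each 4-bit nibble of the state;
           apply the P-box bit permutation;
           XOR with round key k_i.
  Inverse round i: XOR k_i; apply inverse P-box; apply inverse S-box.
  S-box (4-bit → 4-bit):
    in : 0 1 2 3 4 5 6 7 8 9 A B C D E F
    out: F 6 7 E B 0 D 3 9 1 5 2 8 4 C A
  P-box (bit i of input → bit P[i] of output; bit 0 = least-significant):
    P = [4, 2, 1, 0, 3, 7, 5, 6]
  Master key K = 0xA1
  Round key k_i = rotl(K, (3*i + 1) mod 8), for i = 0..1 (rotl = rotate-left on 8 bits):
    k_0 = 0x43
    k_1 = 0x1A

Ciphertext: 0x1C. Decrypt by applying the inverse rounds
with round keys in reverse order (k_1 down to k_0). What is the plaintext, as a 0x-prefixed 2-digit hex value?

0x5A

s_0 = ciphertext = 0x1C
s_1 = InvRound(s_0, k_1) = 0x51
s_2 = InvRound(s_1, k_0) = 0x5A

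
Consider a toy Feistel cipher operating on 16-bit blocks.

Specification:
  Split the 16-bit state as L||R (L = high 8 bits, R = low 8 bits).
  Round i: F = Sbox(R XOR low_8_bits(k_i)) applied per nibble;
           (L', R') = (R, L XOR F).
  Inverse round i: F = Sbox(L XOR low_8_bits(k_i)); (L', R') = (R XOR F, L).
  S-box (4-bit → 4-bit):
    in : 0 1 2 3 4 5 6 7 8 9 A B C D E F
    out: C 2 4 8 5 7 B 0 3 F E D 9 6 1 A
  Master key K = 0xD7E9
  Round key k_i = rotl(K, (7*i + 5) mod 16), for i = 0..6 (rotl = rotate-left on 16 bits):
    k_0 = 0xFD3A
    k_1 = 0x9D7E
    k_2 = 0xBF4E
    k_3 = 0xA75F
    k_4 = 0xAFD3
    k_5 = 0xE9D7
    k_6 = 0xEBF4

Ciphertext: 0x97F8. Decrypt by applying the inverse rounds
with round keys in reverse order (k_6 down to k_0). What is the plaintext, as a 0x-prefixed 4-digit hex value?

s_0 = ciphertext = 0x97F8
s_1 = InvRound(s_0, k_6) = 0x4097
s_2 = InvRound(s_1, k_5) = 0x6740
s_3 = InvRound(s_2, k_4) = 0x9567
s_4 = InvRound(s_3, k_3) = 0xF995
s_5 = InvRound(s_4, k_2) = 0x45F9
s_6 = InvRound(s_5, k_1) = 0x7445
s_7 = InvRound(s_6, k_0) = 0x1474

0x1474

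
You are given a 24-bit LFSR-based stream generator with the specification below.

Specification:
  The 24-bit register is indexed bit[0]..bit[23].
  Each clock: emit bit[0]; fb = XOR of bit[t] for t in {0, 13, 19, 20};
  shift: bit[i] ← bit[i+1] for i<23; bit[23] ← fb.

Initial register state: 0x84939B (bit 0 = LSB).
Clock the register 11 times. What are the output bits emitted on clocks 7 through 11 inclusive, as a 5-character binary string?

reg_0 = 0x84939B
clock 1: out=1, reg = 0xC249CD
clock 2: out=1, reg = 0xE124E6
clock 3: out=0, reg = 0xF09273
clock 4: out=1, reg = 0x784939
clock 5: out=1, reg = 0xBC249C
clock 6: out=0, reg = 0xDE124E
clock 7: out=0, reg = 0x6F0927
clock 8: out=1, reg = 0x378493
clock 9: out=1, reg = 0x1BC249
clock 10: out=1, reg = 0x8DE124
clock 11: out=0, reg = 0x46F092

01110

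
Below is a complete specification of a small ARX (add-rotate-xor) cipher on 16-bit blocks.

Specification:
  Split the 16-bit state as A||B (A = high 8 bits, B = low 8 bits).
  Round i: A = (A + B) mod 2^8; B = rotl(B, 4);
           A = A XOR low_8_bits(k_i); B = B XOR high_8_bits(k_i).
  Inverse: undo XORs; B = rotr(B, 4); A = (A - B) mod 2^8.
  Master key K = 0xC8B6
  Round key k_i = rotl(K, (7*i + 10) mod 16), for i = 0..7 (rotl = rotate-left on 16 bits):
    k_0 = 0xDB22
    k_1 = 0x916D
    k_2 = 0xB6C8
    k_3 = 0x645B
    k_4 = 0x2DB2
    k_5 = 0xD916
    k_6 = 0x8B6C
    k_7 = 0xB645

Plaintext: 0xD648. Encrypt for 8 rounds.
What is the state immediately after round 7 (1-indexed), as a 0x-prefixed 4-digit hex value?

s_0 = plaintext = 0xD648
s_1 = Round(s_0, k_0) = 0x3C5F
s_2 = Round(s_1, k_1) = 0xF664
s_3 = Round(s_2, k_2) = 0x92F0
s_4 = Round(s_3, k_3) = 0xD96B
s_5 = Round(s_4, k_4) = 0xF69B
s_6 = Round(s_5, k_5) = 0x8760
s_7 = Round(s_6, k_6) = 0x8B8D
s_8 = Round(s_7, k_7) = 0x5D6E

0x8B8D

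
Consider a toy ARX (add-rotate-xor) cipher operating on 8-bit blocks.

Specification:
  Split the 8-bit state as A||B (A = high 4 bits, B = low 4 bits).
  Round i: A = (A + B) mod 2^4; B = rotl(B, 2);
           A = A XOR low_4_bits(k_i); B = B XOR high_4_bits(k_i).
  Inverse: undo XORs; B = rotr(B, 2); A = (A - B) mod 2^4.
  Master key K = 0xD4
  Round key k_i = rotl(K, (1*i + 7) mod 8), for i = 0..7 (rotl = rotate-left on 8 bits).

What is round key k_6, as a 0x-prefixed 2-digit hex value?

0x9A

K = 0xD4
k_0 = rotl(K, (1*0+7) mod 8) = rotl(K, 7) = 0x6A
k_1 = rotl(K, (1*1+7) mod 8) = rotl(K, 0) = 0xD4
k_2 = rotl(K, (1*2+7) mod 8) = rotl(K, 1) = 0xA9
k_3 = rotl(K, (1*3+7) mod 8) = rotl(K, 2) = 0x53
k_4 = rotl(K, (1*4+7) mod 8) = rotl(K, 3) = 0xA6
k_5 = rotl(K, (1*5+7) mod 8) = rotl(K, 4) = 0x4D
k_6 = rotl(K, (1*6+7) mod 8) = rotl(K, 5) = 0x9A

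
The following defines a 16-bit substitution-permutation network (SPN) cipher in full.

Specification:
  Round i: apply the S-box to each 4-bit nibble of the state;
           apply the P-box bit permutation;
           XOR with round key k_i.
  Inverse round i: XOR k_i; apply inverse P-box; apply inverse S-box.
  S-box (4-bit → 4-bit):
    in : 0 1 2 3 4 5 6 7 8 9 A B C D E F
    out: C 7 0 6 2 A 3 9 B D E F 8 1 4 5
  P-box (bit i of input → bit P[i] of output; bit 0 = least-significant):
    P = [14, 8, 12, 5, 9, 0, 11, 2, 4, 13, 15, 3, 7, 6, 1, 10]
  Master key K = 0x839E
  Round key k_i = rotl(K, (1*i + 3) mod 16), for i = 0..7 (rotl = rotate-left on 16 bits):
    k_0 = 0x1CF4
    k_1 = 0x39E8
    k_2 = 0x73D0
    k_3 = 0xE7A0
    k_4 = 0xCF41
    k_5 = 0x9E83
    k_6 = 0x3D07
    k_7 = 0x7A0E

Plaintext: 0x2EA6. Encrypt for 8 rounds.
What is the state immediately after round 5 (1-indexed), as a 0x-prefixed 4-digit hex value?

s_0 = plaintext = 0x2EA6
s_1 = Round(s_0, k_0) = 0xD5F1
s_2 = Round(s_1, k_1) = 0x4260
s_3 = Round(s_2, k_2) = 0x61B1
s_4 = Round(s_3, k_3) = 0x1C75
s_5 = Round(s_4, k_4) = 0xCCAF
s_6 = Round(s_5, k_5) = 0xC28E
s_7 = Round(s_6, k_6) = 0x2B02
s_8 = Round(s_7, k_7) = 0xD212

0xCCAF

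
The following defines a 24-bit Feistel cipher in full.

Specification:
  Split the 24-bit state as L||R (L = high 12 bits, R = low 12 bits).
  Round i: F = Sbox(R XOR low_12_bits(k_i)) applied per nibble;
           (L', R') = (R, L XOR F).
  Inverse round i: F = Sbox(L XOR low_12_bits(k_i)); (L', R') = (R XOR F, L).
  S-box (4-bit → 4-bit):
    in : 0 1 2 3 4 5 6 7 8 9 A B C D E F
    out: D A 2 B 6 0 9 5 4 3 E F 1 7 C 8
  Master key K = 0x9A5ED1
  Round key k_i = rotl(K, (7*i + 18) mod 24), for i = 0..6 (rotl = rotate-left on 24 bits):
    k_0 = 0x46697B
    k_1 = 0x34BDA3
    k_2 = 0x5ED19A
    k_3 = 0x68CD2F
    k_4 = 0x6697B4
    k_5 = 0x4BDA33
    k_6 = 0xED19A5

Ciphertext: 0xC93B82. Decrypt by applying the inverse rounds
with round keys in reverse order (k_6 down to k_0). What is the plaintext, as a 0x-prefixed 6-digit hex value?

0x428704

s_0 = ciphertext = 0xC93B82
s_1 = InvRound(s_0, k_6) = 0xB3BC93
s_2 = InvRound(s_1, k_5) = 0x647B3B
s_3 = InvRound(s_2, k_4) = 0x1B0647
s_4 = InvRound(s_3, k_3) = 0x77F1B0
s_5 = InvRound(s_4, k_2) = 0x87077F
s_6 = InvRound(s_5, k_1) = 0x704870
s_7 = InvRound(s_6, k_0) = 0x428704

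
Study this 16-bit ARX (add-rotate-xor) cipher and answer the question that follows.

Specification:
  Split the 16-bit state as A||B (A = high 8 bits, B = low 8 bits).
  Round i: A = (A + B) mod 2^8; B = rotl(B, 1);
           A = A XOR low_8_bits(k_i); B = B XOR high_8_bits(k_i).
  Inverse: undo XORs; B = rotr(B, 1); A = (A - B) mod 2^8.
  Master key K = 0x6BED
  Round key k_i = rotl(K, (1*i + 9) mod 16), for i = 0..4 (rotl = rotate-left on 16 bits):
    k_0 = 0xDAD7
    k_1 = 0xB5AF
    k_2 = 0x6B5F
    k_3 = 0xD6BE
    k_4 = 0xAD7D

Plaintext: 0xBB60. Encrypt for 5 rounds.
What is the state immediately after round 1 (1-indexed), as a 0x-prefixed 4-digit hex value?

0xCC1A

s_0 = plaintext = 0xBB60
s_1 = Round(s_0, k_0) = 0xCC1A
s_2 = Round(s_1, k_1) = 0x4981
s_3 = Round(s_2, k_2) = 0x9568
s_4 = Round(s_3, k_3) = 0x4306
s_5 = Round(s_4, k_4) = 0x34A1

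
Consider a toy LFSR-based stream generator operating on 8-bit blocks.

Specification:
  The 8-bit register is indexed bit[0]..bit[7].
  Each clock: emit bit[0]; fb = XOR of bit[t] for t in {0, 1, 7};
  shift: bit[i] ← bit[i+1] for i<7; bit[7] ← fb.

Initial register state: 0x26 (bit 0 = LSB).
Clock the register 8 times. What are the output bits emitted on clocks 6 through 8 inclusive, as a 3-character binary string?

100

reg_0 = 0x26
clock 1: out=0, reg = 0x93
clock 2: out=1, reg = 0xC9
clock 3: out=1, reg = 0x64
clock 4: out=0, reg = 0x32
clock 5: out=0, reg = 0x99
clock 6: out=1, reg = 0x4C
clock 7: out=0, reg = 0x26
clock 8: out=0, reg = 0x93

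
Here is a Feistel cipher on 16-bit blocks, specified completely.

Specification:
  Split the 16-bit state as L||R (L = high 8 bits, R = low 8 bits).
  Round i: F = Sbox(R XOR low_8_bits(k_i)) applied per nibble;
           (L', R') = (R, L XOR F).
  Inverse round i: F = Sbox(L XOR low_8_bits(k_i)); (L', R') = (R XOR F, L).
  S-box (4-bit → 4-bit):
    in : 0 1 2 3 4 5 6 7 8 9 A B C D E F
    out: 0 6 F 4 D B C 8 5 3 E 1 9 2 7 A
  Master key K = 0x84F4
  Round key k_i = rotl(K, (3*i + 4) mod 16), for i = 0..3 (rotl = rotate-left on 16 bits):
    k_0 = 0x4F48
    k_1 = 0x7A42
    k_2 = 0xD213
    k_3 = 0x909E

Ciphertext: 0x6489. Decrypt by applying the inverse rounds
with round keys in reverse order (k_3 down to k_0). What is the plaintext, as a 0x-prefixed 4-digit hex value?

s_0 = ciphertext = 0x6489
s_1 = InvRound(s_0, k_3) = 0x2764
s_2 = InvRound(s_1, k_2) = 0x2927
s_3 = InvRound(s_2, k_1) = 0xE629
s_4 = InvRound(s_3, k_0) = 0xCEE6

0xCEE6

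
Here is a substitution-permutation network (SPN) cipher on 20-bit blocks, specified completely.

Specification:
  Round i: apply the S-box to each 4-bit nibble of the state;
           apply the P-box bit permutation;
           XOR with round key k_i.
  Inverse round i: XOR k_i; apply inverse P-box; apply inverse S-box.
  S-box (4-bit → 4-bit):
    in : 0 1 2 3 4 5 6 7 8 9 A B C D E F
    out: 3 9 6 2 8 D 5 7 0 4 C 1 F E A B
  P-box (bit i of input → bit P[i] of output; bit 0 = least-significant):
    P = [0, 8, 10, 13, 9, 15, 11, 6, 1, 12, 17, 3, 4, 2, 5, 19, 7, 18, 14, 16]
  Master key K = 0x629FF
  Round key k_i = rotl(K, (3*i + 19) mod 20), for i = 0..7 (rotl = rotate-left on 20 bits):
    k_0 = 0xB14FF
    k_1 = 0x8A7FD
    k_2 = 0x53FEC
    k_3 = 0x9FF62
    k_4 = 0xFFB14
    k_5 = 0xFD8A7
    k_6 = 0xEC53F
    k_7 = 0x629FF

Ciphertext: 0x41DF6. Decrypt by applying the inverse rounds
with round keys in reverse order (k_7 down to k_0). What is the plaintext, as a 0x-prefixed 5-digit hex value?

s_0 = ciphertext = 0x41DF6
s_1 = InvRound(s_0, k_7) = 0x88D85
s_2 = InvRound(s_1, k_6) = 0x76598
s_3 = InvRound(s_2, k_5) = 0x8CF2C
s_4 = InvRound(s_3, k_4) = 0xE6D8A
s_5 = InvRound(s_4, k_3) = 0xF9DF8
s_6 = InvRound(s_5, k_2) = 0x8F904
s_7 = InvRound(s_6, k_1) = 0x66E56
s_8 = InvRound(s_7, k_0) = 0xCAE61

0xCAE61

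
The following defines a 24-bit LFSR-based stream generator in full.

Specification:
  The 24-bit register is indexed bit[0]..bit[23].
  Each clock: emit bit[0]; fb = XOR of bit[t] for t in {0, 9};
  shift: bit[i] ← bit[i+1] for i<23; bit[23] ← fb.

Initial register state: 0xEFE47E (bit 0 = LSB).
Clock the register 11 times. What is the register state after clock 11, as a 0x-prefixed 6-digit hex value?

reg_0 = 0xEFE47E
clock 1: out=0, reg = 0x77F23F
clock 2: out=1, reg = 0x3BF91F
clock 3: out=1, reg = 0x9DFC8F
clock 4: out=1, reg = 0xCEFE47
clock 5: out=1, reg = 0x677F23
clock 6: out=1, reg = 0x33BF91
clock 7: out=1, reg = 0x19DFC8
clock 8: out=0, reg = 0x8CEFE4
clock 9: out=0, reg = 0xC677F2
clock 10: out=0, reg = 0xE33BF9
clock 11: out=1, reg = 0x719DFC

0x719DFC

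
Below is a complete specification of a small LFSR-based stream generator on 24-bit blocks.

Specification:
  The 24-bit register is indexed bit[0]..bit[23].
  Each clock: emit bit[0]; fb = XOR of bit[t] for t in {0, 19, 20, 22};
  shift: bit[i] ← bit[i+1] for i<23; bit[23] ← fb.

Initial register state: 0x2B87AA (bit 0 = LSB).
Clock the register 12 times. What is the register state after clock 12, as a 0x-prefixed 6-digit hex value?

0x4F92B8

reg_0 = 0x2B87AA
clock 1: out=0, reg = 0x95C3D5
clock 2: out=1, reg = 0x4AE1EA
clock 3: out=0, reg = 0x2570F5
clock 4: out=1, reg = 0x92B87A
clock 5: out=0, reg = 0xC95C3D
clock 6: out=1, reg = 0xE4AE1E
clock 7: out=0, reg = 0xF2570F
clock 8: out=1, reg = 0xF92B87
clock 9: out=1, reg = 0x7C95C3
clock 10: out=1, reg = 0x3E4AE1
clock 11: out=1, reg = 0x9F2570
clock 12: out=0, reg = 0x4F92B8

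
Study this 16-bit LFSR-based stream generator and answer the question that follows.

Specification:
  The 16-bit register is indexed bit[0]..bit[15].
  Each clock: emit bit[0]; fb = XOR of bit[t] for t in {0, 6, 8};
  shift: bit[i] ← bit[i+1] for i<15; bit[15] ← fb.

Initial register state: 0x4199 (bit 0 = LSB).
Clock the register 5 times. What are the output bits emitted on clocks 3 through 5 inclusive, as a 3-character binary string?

reg_0 = 0x4199
clock 1: out=1, reg = 0x20CC
clock 2: out=0, reg = 0x9066
clock 3: out=0, reg = 0xC833
clock 4: out=1, reg = 0xE419
clock 5: out=1, reg = 0xF20C

011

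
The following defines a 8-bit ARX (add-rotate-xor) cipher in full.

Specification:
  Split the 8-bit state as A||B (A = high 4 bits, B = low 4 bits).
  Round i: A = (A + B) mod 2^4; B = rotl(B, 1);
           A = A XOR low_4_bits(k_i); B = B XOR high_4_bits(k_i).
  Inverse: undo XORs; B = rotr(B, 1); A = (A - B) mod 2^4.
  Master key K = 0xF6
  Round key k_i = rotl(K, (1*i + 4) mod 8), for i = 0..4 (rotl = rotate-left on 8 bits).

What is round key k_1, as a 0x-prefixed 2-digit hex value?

K = 0xF6
k_0 = rotl(K, (1*0+4) mod 8) = rotl(K, 4) = 0x6F
k_1 = rotl(K, (1*1+4) mod 8) = rotl(K, 5) = 0xDE

0xDE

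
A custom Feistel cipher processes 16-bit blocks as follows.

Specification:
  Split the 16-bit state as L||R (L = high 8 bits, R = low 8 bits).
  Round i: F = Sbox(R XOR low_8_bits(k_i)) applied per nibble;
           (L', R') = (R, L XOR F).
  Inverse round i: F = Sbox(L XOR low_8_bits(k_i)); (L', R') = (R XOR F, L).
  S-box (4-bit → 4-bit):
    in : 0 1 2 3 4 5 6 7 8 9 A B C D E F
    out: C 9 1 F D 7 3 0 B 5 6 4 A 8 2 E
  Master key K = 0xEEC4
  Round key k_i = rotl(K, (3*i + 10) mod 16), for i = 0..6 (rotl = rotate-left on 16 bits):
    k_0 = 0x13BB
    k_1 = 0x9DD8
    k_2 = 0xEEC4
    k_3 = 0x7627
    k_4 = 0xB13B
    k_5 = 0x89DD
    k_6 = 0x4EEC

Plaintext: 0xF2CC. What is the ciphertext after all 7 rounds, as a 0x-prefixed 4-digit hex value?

s_0 = plaintext = 0xF2CC
s_1 = Round(s_0, k_0) = 0xCCF2
s_2 = Round(s_1, k_1) = 0xF2DA
s_3 = Round(s_2, k_2) = 0xDA60
s_4 = Round(s_3, k_3) = 0x600A
s_5 = Round(s_4, k_4) = 0x0A99
s_6 = Round(s_5, k_5) = 0x99D7
s_7 = Round(s_6, k_6) = 0xD76D

0xD76D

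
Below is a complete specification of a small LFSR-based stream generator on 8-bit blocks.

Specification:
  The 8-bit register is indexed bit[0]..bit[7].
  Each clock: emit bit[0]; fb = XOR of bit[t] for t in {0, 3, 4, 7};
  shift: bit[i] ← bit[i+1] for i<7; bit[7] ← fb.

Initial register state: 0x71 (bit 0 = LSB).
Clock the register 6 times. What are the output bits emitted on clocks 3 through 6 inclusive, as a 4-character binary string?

reg_0 = 0x71
clock 1: out=1, reg = 0x38
clock 2: out=0, reg = 0x1C
clock 3: out=0, reg = 0x0E
clock 4: out=0, reg = 0x87
clock 5: out=1, reg = 0x43
clock 6: out=1, reg = 0xA1

0011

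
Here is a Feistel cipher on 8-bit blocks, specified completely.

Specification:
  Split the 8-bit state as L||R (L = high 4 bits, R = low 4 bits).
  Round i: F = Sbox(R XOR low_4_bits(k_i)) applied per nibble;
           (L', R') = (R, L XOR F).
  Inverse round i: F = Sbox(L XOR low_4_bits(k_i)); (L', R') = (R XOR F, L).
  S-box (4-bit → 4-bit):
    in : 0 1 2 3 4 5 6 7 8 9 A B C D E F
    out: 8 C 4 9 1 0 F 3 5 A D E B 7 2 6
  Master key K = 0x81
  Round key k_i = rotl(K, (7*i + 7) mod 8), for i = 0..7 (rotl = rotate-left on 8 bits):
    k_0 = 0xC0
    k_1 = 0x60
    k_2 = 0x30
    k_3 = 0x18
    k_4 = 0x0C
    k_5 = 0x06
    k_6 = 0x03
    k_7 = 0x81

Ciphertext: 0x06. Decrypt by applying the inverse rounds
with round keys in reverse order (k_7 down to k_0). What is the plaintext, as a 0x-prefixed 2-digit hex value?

0x6D

s_0 = ciphertext = 0x06
s_1 = InvRound(s_0, k_7) = 0xA0
s_2 = InvRound(s_1, k_6) = 0xAA
s_3 = InvRound(s_2, k_5) = 0x1A
s_4 = InvRound(s_3, k_4) = 0xD1
s_5 = InvRound(s_4, k_3) = 0x1D
s_6 = InvRound(s_5, k_2) = 0x11
s_7 = InvRound(s_6, k_1) = 0xD1
s_8 = InvRound(s_7, k_0) = 0x6D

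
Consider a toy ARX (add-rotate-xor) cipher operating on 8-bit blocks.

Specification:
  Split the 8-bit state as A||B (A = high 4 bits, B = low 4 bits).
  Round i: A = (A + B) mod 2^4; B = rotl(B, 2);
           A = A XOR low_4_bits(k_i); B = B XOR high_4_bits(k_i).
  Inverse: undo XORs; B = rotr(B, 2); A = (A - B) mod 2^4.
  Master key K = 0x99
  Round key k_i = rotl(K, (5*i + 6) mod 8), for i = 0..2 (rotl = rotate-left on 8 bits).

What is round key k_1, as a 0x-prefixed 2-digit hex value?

0xCC

K = 0x99
k_0 = rotl(K, (5*0+6) mod 8) = rotl(K, 6) = 0x66
k_1 = rotl(K, (5*1+6) mod 8) = rotl(K, 3) = 0xCC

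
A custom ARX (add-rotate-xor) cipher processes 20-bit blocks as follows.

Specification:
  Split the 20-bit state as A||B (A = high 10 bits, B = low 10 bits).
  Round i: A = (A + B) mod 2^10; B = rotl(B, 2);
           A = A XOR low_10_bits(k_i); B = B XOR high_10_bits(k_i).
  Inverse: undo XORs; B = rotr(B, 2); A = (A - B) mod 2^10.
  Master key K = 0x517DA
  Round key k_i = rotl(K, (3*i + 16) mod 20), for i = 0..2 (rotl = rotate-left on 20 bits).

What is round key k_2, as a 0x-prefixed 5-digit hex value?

K = 0x517DA
k_0 = rotl(K, (3*0+16) mod 20) = rotl(K, 16) = 0xA517D
k_1 = rotl(K, (3*1+16) mod 20) = rotl(K, 19) = 0x28BED
k_2 = rotl(K, (3*2+16) mod 20) = rotl(K, 2) = 0x45F69

0x45F69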